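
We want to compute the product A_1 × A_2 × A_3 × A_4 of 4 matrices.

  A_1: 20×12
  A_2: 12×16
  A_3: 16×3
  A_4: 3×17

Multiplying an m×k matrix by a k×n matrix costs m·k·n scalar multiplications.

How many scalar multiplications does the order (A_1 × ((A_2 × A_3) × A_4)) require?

(A_2 × A_3): 12×16 by 16×3 → 12×3, cost 12·16·3 = 576
((A_2 × A_3) × A_4): 12×3 by 3×17 → 12×17, cost 12·3·17 = 612; cumulative 1188
(A_1 × ((A_2 × A_3) × A_4)): 20×12 by 12×17 → 20×17, cost 20·12·17 = 4080; cumulative 5268
Total: 5268 scalar multiplications.

5268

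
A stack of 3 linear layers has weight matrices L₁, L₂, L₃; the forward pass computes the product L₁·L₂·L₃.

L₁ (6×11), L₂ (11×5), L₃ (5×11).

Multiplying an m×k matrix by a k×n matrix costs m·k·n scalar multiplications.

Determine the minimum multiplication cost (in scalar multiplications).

Order (L₁·(L₂·L₃)): (L₂·L₃): 11×5 by 5×11 → 11×11, cost 11·5·11 = 605; (L₁·(L₂·L₃)): 6×11 by 11×11 → 6×11, cost 6·11·11 = 726; cumulative 1331. Total 1331.
Order ((L₁·L₂)·L₃): (L₁·L₂): 6×11 by 11×5 → 6×5, cost 6·11·5 = 330; ((L₁·L₂)·L₃): 6×5 by 5×11 → 6×11, cost 6·5·11 = 330; cumulative 660. Total 660.
Minimum: 660.

660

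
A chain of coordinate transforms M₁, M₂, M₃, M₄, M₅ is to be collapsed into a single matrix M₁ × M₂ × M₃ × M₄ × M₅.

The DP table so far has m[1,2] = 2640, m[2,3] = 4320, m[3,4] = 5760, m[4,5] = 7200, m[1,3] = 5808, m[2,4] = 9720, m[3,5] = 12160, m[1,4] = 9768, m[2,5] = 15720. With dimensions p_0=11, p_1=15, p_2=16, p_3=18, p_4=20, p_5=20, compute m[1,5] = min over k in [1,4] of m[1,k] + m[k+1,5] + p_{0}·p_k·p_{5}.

m[1,5] = min over k∈[1,4] of m[1,k]+m[k+1,5]+p_{0}·p_k·p_{5}.
k=1: 0 + 15720 + 11·15·20 = 19020; k=2: 2640 + 12160 + 11·16·20 = 18320; k=3: 5808 + 7200 + 11·18·20 = 16968; k=4: 9768 + 0 + 11·20·20 = 14168.
Minimum: 14168 at k=4.

14168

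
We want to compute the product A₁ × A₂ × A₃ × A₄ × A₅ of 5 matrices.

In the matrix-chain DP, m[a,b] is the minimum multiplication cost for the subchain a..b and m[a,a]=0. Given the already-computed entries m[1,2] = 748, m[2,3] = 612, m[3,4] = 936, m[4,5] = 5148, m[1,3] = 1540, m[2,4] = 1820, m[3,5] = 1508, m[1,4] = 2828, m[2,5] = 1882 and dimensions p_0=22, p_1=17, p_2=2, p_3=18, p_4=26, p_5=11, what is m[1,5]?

2740

m[1,5] = min over k∈[1,4] of m[1,k]+m[k+1,5]+p_{0}·p_k·p_{5}.
k=1: 0 + 1882 + 22·17·11 = 5996; k=2: 748 + 1508 + 22·2·11 = 2740; k=3: 1540 + 5148 + 22·18·11 = 11044; k=4: 2828 + 0 + 22·26·11 = 9120.
Minimum: 2740 at k=2.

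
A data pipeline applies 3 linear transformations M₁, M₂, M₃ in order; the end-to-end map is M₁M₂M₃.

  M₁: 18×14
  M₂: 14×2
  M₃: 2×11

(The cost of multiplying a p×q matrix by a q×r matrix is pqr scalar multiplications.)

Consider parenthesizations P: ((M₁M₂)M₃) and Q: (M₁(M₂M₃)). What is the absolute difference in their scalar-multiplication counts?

Order P = ((M₁M₂)M₃): (M₁M₂): 18×14 by 14×2 → 18×2, cost 18·14·2 = 504; ((M₁M₂)M₃): 18×2 by 2×11 → 18×11, cost 18·2·11 = 396; cumulative 900. Total 900.
Order Q = (M₁(M₂M₃)): (M₂M₃): 14×2 by 2×11 → 14×11, cost 14·2·11 = 308; (M₁(M₂M₃)): 18×14 by 14×11 → 18×11, cost 18·14·11 = 2772; cumulative 3080. Total 3080.
Difference: |900 − 3080| = 2180.

2180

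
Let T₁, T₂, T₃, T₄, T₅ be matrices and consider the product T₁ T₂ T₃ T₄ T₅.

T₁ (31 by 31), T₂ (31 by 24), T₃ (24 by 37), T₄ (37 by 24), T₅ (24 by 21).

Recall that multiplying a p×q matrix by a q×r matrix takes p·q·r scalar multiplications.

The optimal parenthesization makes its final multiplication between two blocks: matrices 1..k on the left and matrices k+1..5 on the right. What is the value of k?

Adjacent pairs: T₁T₂ = 31·31·24 = 23064; T₂T₃ = 31·24·37 = 27528; T₃T₄ = 24·37·24 = 21312; T₄T₅ = 37·24·21 = 18648.
Length 3: T₁..T₃: k=1: 0+27528+31·31·37=63085; k=2: 23064+0+31·24·37=50592 → min 50592 | T₂..T₄: k=2: 0+21312+31·24·24=39168; k=3: 27528+0+31·37·24=55056 → min 39168 | T₃..T₅: k=3: 0+18648+24·37·21=37296; k=4: 21312+0+24·24·21=33408 → min 33408.
Length 4: T₁..T₄: k=1: 0+39168+31·31·24=62232; k=2: 23064+21312+31·24·24=62232; k=3: 50592+0+31·37·24=78120 → min 62232 | T₂..T₅: k=2: 0+33408+31·24·21=49032; k=3: 27528+18648+31·37·21=70263; k=4: 39168+0+31·24·21=54792 → min 49032.
Top-level splits: k=1: (T₁..T₁)·(T₂..T₅) → 0+49032+31·31·21 = 69213; k=2: (T₁..T₂)·(T₃..T₅) → 23064+33408+31·24·21 = 72096; k=3: (T₁..T₃)·(T₄..T₅) → 50592+18648+31·37·21 = 93327; k=4: (T₁..T₄)·(T₅..T₅) → 62232+0+31·24·21 = 77856.
Best split is after T₁, i.e. k = 1.

1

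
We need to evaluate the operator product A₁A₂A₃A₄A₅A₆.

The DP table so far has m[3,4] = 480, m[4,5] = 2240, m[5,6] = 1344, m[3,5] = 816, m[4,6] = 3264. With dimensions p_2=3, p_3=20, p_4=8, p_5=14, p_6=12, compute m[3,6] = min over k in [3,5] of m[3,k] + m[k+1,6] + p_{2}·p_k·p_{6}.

m[3,6] = min over k∈[3,5] of m[3,k]+m[k+1,6]+p_{2}·p_k·p_{6}.
k=3: 0 + 3264 + 3·20·12 = 3984; k=4: 480 + 1344 + 3·8·12 = 2112; k=5: 816 + 0 + 3·14·12 = 1320.
Minimum: 1320 at k=5.

1320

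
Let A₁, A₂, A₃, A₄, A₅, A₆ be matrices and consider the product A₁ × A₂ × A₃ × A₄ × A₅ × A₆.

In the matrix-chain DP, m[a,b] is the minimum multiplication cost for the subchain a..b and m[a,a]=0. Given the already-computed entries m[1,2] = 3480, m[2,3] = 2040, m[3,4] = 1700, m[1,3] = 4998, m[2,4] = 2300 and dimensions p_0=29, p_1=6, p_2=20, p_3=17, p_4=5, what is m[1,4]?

m[1,4] = min over k∈[1,3] of m[1,k]+m[k+1,4]+p_{0}·p_k·p_{4}.
k=1: 0 + 2300 + 29·6·5 = 3170; k=2: 3480 + 1700 + 29·20·5 = 8080; k=3: 4998 + 0 + 29·17·5 = 7463.
Minimum: 3170 at k=1.

3170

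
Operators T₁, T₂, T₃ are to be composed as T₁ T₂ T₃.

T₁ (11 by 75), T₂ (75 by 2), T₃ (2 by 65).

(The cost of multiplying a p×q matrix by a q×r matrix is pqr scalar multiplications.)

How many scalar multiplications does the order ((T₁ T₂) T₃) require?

3080

(T₁ T₂): 11×75 by 75×2 → 11×2, cost 11·75·2 = 1650
((T₁ T₂) T₃): 11×2 by 2×65 → 11×65, cost 11·2·65 = 1430; cumulative 3080
Total: 3080 scalar multiplications.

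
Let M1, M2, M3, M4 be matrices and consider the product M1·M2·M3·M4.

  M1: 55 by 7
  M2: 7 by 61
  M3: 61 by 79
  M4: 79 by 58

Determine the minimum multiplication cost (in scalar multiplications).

88137

Adjacent pairs: M1M2 = 55·7·61 = 23485; M2M3 = 7·61·79 = 33733; M3M4 = 61·79·58 = 279502.
Length 3: M1..M3: k=1: 0+33733+55·7·79=64148; k=2: 23485+0+55·61·79=288530 → min 64148 | M2..M4: k=2: 0+279502+7·61·58=304268; k=3: 33733+0+7·79·58=65807 → min 65807.
Length 4: M1..M4: k=1: 0+65807+55·7·58=88137; k=2: 23485+279502+55·61·58=497577; k=3: 64148+0+55·79·58=316158 → min 88137.
Optimal order: (M1·((M2·M3)·M4)) with cost 88137.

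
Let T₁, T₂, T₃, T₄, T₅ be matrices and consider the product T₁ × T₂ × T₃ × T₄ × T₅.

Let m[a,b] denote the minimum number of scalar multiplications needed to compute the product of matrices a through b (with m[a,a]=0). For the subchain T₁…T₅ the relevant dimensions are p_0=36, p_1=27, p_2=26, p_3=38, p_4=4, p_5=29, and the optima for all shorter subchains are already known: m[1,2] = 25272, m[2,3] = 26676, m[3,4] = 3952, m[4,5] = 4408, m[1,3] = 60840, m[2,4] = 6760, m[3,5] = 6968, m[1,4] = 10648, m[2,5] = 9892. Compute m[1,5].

m[1,5] = min over k∈[1,4] of m[1,k]+m[k+1,5]+p_{0}·p_k·p_{5}.
k=1: 0 + 9892 + 36·27·29 = 38080; k=2: 25272 + 6968 + 36·26·29 = 59384; k=3: 60840 + 4408 + 36·38·29 = 104920; k=4: 10648 + 0 + 36·4·29 = 14824.
Minimum: 14824 at k=4.

14824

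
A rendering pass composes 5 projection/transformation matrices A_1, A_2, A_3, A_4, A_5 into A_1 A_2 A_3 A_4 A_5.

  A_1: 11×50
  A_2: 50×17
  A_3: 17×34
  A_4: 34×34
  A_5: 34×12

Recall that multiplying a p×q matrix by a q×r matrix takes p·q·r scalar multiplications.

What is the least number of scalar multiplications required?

32402

Adjacent pairs: A_1A_2 = 11·50·17 = 9350; A_2A_3 = 50·17·34 = 28900; A_3A_4 = 17·34·34 = 19652; A_4A_5 = 34·34·12 = 13872.
Length 3: A_1..A_3: k=1: 0+28900+11·50·34=47600; k=2: 9350+0+11·17·34=15708 → min 15708 | A_2..A_4: k=2: 0+19652+50·17·34=48552; k=3: 28900+0+50·34·34=86700 → min 48552 | A_3..A_5: k=3: 0+13872+17·34·12=20808; k=4: 19652+0+17·34·12=26588 → min 20808.
Length 4: A_1..A_4: k=1: 0+48552+11·50·34=67252; k=2: 9350+19652+11·17·34=35360; k=3: 15708+0+11·34·34=28424 → min 28424 | A_2..A_5: k=2: 0+20808+50·17·12=31008; k=3: 28900+13872+50·34·12=63172; k=4: 48552+0+50·34·12=68952 → min 31008.
Length 5: A_1..A_5: k=1: 0+31008+11·50·12=37608; k=2: 9350+20808+11·17·12=32402; k=3: 15708+13872+11·34·12=34068; k=4: 28424+0+11·34·12=32912 → min 32402.
Optimal order: ((A_1 A_2) (A_3 (A_4 A_5))) with cost 32402.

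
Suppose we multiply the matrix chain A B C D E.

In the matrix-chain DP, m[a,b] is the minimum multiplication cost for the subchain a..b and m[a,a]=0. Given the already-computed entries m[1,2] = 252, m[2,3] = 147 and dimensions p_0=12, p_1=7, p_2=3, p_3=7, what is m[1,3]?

504

m[1,3] = min over k∈[1,2] of m[1,k]+m[k+1,3]+p_{0}·p_k·p_{3}.
k=1: 0 + 147 + 12·7·7 = 735; k=2: 252 + 0 + 12·3·7 = 504.
Minimum: 504 at k=2.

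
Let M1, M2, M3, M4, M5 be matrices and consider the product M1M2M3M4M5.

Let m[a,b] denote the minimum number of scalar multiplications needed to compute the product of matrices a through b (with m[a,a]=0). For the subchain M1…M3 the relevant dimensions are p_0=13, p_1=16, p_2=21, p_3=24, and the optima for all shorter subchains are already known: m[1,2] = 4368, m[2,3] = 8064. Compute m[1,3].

m[1,3] = min over k∈[1,2] of m[1,k]+m[k+1,3]+p_{0}·p_k·p_{3}.
k=1: 0 + 8064 + 13·16·24 = 13056; k=2: 4368 + 0 + 13·21·24 = 10920.
Minimum: 10920 at k=2.

10920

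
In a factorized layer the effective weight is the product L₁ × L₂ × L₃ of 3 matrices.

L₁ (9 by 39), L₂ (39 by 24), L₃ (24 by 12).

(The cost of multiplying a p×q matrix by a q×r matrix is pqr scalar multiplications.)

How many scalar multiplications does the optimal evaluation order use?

11016

Order (L₁ × (L₂ × L₃)): (L₂ × L₃): 39×24 by 24×12 → 39×12, cost 39·24·12 = 11232; (L₁ × (L₂ × L₃)): 9×39 by 39×12 → 9×12, cost 9·39·12 = 4212; cumulative 15444. Total 15444.
Order ((L₁ × L₂) × L₃): (L₁ × L₂): 9×39 by 39×24 → 9×24, cost 9·39·24 = 8424; ((L₁ × L₂) × L₃): 9×24 by 24×12 → 9×12, cost 9·24·12 = 2592; cumulative 11016. Total 11016.
Minimum: 11016.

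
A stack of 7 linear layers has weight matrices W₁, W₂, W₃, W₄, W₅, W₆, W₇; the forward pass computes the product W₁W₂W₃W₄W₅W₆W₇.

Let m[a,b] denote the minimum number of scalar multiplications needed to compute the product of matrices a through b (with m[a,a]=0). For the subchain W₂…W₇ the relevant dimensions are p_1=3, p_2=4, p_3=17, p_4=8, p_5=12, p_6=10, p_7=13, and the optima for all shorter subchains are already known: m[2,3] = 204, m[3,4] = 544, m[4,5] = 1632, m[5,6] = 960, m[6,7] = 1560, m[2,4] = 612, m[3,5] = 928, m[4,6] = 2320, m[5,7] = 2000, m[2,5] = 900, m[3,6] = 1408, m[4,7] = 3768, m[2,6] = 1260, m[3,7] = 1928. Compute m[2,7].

1650

m[2,7] = min over k∈[2,6] of m[2,k]+m[k+1,7]+p_{1}·p_k·p_{7}.
k=2: 0 + 1928 + 3·4·13 = 2084; k=3: 204 + 3768 + 3·17·13 = 4635; k=4: 612 + 2000 + 3·8·13 = 2924; k=5: 900 + 1560 + 3·12·13 = 2928; k=6: 1260 + 0 + 3·10·13 = 1650.
Minimum: 1650 at k=6.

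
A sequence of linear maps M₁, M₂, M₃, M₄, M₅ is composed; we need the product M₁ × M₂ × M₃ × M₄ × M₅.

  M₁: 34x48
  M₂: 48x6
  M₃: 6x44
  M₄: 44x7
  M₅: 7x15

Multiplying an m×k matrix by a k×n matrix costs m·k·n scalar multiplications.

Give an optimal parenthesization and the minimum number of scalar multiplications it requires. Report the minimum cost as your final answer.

Adjacent pairs: M₁M₂ = 34·48·6 = 9792; M₂M₃ = 48·6·44 = 12672; M₃M₄ = 6·44·7 = 1848; M₄M₅ = 44·7·15 = 4620.
Length 3: M₁..M₃: k=1: 0+12672+34·48·44=84480; k=2: 9792+0+34·6·44=18768 → min 18768 | M₂..M₄: k=2: 0+1848+48·6·7=3864; k=3: 12672+0+48·44·7=27456 → min 3864 | M₃..M₅: k=3: 0+4620+6·44·15=8580; k=4: 1848+0+6·7·15=2478 → min 2478.
Length 4: M₁..M₄: k=1: 0+3864+34·48·7=15288; k=2: 9792+1848+34·6·7=13068; k=3: 18768+0+34·44·7=29240 → min 13068 | M₂..M₅: k=2: 0+2478+48·6·15=6798; k=3: 12672+4620+48·44·15=48972; k=4: 3864+0+48·7·15=8904 → min 6798.
Length 5: M₁..M₅: k=1: 0+6798+34·48·15=31278; k=2: 9792+2478+34·6·15=15330; k=3: 18768+4620+34·44·15=45828; k=4: 13068+0+34·7·15=16638 → min 15330.
Optimal parenthesization: ((M₁ × M₂) × ((M₃ × M₄) × M₅)) with cost 15330.

15330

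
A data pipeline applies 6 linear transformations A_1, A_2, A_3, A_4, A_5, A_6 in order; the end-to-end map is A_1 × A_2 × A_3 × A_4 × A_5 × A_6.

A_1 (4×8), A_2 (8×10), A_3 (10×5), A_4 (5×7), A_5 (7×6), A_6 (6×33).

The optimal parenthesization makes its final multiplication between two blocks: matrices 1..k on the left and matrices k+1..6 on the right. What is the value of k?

5

Adjacent pairs: A_1A_2 = 4·8·10 = 320; A_2A_3 = 8·10·5 = 400; A_3A_4 = 10·5·7 = 350; A_4A_5 = 5·7·6 = 210; A_5A_6 = 7·6·33 = 1386.
Length 3: A_1..A_3: k=1: 0+400+4·8·5=560; k=2: 320+0+4·10·5=520 → min 520 | A_2..A_4: k=2: 0+350+8·10·7=910; k=3: 400+0+8·5·7=680 → min 680 | A_3..A_5: k=3: 0+210+10·5·6=510; k=4: 350+0+10·7·6=770 → min 510 | A_4..A_6: k=4: 0+1386+5·7·33=2541; k=5: 210+0+5·6·33=1200 → min 1200.
Length 4: A_1..A_4: k=1: 0+680+4·8·7=904; k=2: 320+350+4·10·7=950; k=3: 520+0+4·5·7=660 → min 660 | A_2..A_5: k=2: 0+510+8·10·6=990; k=3: 400+210+8·5·6=850; k=4: 680+0+8·7·6=1016 → min 850 | A_3..A_6: k=3: 0+1200+10·5·33=2850; k=4: 350+1386+10·7·33=4046; k=5: 510+0+10·6·33=2490 → min 2490.
Length 5: A_1..A_5: k=1: 0+850+4·8·6=1042; k=2: 320+510+4·10·6=1070; k=3: 520+210+4·5·6=850; k=4: 660+0+4·7·6=828 → min 828 | A_2..A_6: k=2: 0+2490+8·10·33=5130; k=3: 400+1200+8·5·33=2920; k=4: 680+1386+8·7·33=3914; k=5: 850+0+8·6·33=2434 → min 2434.
Top-level splits: k=1: (A_1..A_1)·(A_2..A_6) → 0+2434+4·8·33 = 3490; k=2: (A_1..A_2)·(A_3..A_6) → 320+2490+4·10·33 = 4130; k=3: (A_1..A_3)·(A_4..A_6) → 520+1200+4·5·33 = 2380; k=4: (A_1..A_4)·(A_5..A_6) → 660+1386+4·7·33 = 2970; k=5: (A_1..A_5)·(A_6..A_6) → 828+0+4·6·33 = 1620.
Best split is after A_5, i.e. k = 5.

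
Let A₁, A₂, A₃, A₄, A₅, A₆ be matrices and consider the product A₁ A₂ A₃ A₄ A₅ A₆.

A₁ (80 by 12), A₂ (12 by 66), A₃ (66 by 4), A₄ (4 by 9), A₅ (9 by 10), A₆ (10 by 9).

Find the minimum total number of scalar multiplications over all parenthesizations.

Adjacent pairs: A₁A₂ = 80·12·66 = 63360; A₂A₃ = 12·66·4 = 3168; A₃A₄ = 66·4·9 = 2376; A₄A₅ = 4·9·10 = 360; A₅A₆ = 9·10·9 = 810.
Length 3: A₁..A₃: k=1: 0+3168+80·12·4=7008; k=2: 63360+0+80·66·4=84480 → min 7008 | A₂..A₄: k=2: 0+2376+12·66·9=9504; k=3: 3168+0+12·4·9=3600 → min 3600 | A₃..A₅: k=3: 0+360+66·4·10=3000; k=4: 2376+0+66·9·10=8316 → min 3000 | A₄..A₆: k=4: 0+810+4·9·9=1134; k=5: 360+0+4·10·9=720 → min 720.
Length 4: A₁..A₄: k=1: 0+3600+80·12·9=12240; k=2: 63360+2376+80·66·9=113256; k=3: 7008+0+80·4·9=9888 → min 9888 | A₂..A₅: k=2: 0+3000+12·66·10=10920; k=3: 3168+360+12·4·10=4008; k=4: 3600+0+12·9·10=4680 → min 4008 | A₃..A₆: k=3: 0+720+66·4·9=3096; k=4: 2376+810+66·9·9=8532; k=5: 3000+0+66·10·9=8940 → min 3096.
Length 5: A₁..A₅: k=1: 0+4008+80·12·10=13608; k=2: 63360+3000+80·66·10=119160; k=3: 7008+360+80·4·10=10568; k=4: 9888+0+80·9·10=17088 → min 10568 | A₂..A₆: k=2: 0+3096+12·66·9=10224; k=3: 3168+720+12·4·9=4320; k=4: 3600+810+12·9·9=5382; k=5: 4008+0+12·10·9=5088 → min 4320.
Length 6: A₁..A₆: k=1: 0+4320+80·12·9=12960; k=2: 63360+3096+80·66·9=113976; k=3: 7008+720+80·4·9=10608; k=4: 9888+810+80·9·9=17178; k=5: 10568+0+80·10·9=17768 → min 10608.
Optimal order: ((A₁ (A₂ A₃)) ((A₄ A₅) A₆)) with cost 10608.

10608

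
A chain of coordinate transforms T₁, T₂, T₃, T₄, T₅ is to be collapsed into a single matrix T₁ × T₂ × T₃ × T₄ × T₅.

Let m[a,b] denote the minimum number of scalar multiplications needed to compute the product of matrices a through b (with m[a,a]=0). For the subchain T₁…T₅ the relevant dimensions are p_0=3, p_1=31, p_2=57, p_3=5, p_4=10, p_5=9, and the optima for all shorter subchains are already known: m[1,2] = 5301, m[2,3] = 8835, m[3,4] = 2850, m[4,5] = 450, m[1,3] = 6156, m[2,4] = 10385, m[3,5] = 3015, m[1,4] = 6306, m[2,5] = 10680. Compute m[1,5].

m[1,5] = min over k∈[1,4] of m[1,k]+m[k+1,5]+p_{0}·p_k·p_{5}.
k=1: 0 + 10680 + 3·31·9 = 11517; k=2: 5301 + 3015 + 3·57·9 = 9855; k=3: 6156 + 450 + 3·5·9 = 6741; k=4: 6306 + 0 + 3·10·9 = 6576.
Minimum: 6576 at k=4.

6576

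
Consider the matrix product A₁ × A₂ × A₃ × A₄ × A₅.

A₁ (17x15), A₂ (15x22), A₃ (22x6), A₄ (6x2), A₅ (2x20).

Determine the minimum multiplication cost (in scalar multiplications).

Adjacent pairs: A₁A₂ = 17·15·22 = 5610; A₂A₃ = 15·22·6 = 1980; A₃A₄ = 22·6·2 = 264; A₄A₅ = 6·2·20 = 240.
Length 3: A₁..A₃: k=1: 0+1980+17·15·6=3510; k=2: 5610+0+17·22·6=7854 → min 3510 | A₂..A₄: k=2: 0+264+15·22·2=924; k=3: 1980+0+15·6·2=2160 → min 924 | A₃..A₅: k=3: 0+240+22·6·20=2880; k=4: 264+0+22·2·20=1144 → min 1144.
Length 4: A₁..A₄: k=1: 0+924+17·15·2=1434; k=2: 5610+264+17·22·2=6622; k=3: 3510+0+17·6·2=3714 → min 1434 | A₂..A₅: k=2: 0+1144+15·22·20=7744; k=3: 1980+240+15·6·20=4020; k=4: 924+0+15·2·20=1524 → min 1524.
Length 5: A₁..A₅: k=1: 0+1524+17·15·20=6624; k=2: 5610+1144+17·22·20=14234; k=3: 3510+240+17·6·20=5790; k=4: 1434+0+17·2·20=2114 → min 2114.
Optimal order: ((A₁ × (A₂ × (A₃ × A₄))) × A₅) with cost 2114.

2114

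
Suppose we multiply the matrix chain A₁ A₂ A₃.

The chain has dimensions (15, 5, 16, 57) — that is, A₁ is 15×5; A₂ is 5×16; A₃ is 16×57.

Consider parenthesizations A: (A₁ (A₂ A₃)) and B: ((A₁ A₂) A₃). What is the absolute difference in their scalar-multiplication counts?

6045

Order A = (A₁ (A₂ A₃)): (A₂ A₃): 5×16 by 16×57 → 5×57, cost 5·16·57 = 4560; (A₁ (A₂ A₃)): 15×5 by 5×57 → 15×57, cost 15·5·57 = 4275; cumulative 8835. Total 8835.
Order B = ((A₁ A₂) A₃): (A₁ A₂): 15×5 by 5×16 → 15×16, cost 15·5·16 = 1200; ((A₁ A₂) A₃): 15×16 by 16×57 → 15×57, cost 15·16·57 = 13680; cumulative 14880. Total 14880.
Difference: |8835 − 14880| = 6045.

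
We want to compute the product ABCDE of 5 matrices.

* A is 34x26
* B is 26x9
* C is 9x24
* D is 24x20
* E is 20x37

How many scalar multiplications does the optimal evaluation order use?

30258

Adjacent pairs: AB = 34·26·9 = 7956; BC = 26·9·24 = 5616; CD = 9·24·20 = 4320; DE = 24·20·37 = 17760.
Length 3: A..C: k=1: 0+5616+34·26·24=26832; k=2: 7956+0+34·9·24=15300 → min 15300 | B..D: k=2: 0+4320+26·9·20=9000; k=3: 5616+0+26·24·20=18096 → min 9000 | C..E: k=3: 0+17760+9·24·37=25752; k=4: 4320+0+9·20·37=10980 → min 10980.
Length 4: A..D: k=1: 0+9000+34·26·20=26680; k=2: 7956+4320+34·9·20=18396; k=3: 15300+0+34·24·20=31620 → min 18396 | B..E: k=2: 0+10980+26·9·37=19638; k=3: 5616+17760+26·24·37=46464; k=4: 9000+0+26·20·37=28240 → min 19638.
Length 5: A..E: k=1: 0+19638+34·26·37=52346; k=2: 7956+10980+34·9·37=30258; k=3: 15300+17760+34·24·37=63252; k=4: 18396+0+34·20·37=43556 → min 30258.
Optimal order: ((AB)((CD)E)) with cost 30258.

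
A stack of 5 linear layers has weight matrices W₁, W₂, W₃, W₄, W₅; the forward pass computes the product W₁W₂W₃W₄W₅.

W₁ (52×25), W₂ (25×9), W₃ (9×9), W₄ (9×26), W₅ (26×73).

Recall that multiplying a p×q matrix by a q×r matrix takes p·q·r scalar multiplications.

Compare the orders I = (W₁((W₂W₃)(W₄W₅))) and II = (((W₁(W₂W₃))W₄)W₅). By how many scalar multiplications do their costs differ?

Order I = (W₁((W₂W₃)(W₄W₅))): (W₂W₃): 25×9 by 9×9 → 25×9, cost 25·9·9 = 2025; (W₄W₅): 9×26 by 26×73 → 9×73, cost 9·26·73 = 17082; ((W₂W₃)(W₄W₅)): 25×9 by 9×73 → 25×73, cost 25·9·73 = 16425; cumulative 35532; (W₁((W₂W₃)(W₄W₅))): 52×25 by 25×73 → 52×73, cost 52·25·73 = 94900; cumulative 130432. Total 130432.
Order II = (((W₁(W₂W₃))W₄)W₅): (W₂W₃): 25×9 by 9×9 → 25×9, cost 25·9·9 = 2025; (W₁(W₂W₃)): 52×25 by 25×9 → 52×9, cost 52·25·9 = 11700; cumulative 13725; ((W₁(W₂W₃))W₄): 52×9 by 9×26 → 52×26, cost 52·9·26 = 12168; cumulative 25893; (((W₁(W₂W₃))W₄)W₅): 52×26 by 26×73 → 52×73, cost 52·26·73 = 98696; cumulative 124589. Total 124589.
Difference: |130432 − 124589| = 5843.

5843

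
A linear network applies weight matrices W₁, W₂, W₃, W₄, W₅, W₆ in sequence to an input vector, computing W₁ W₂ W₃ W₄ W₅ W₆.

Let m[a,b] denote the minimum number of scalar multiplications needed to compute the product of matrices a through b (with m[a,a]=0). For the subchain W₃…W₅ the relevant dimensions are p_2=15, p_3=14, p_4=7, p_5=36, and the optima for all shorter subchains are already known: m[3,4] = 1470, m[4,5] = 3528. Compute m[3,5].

m[3,5] = min over k∈[3,4] of m[3,k]+m[k+1,5]+p_{2}·p_k·p_{5}.
k=3: 0 + 3528 + 15·14·36 = 11088; k=4: 1470 + 0 + 15·7·36 = 5250.
Minimum: 5250 at k=4.

5250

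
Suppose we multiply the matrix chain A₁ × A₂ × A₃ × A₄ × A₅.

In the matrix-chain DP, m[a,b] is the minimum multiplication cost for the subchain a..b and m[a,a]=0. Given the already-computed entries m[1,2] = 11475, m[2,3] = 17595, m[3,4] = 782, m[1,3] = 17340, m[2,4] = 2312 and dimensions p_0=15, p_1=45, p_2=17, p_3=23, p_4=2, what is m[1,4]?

m[1,4] = min over k∈[1,3] of m[1,k]+m[k+1,4]+p_{0}·p_k·p_{4}.
k=1: 0 + 2312 + 15·45·2 = 3662; k=2: 11475 + 782 + 15·17·2 = 12767; k=3: 17340 + 0 + 15·23·2 = 18030.
Minimum: 3662 at k=1.

3662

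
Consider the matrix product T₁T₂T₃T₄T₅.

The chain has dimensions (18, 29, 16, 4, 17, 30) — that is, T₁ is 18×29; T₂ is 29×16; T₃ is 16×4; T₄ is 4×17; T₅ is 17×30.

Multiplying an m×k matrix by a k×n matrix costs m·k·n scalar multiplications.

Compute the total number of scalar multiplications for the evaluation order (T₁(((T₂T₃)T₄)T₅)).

(T₂T₃): 29×16 by 16×4 → 29×4, cost 29·16·4 = 1856
((T₂T₃)T₄): 29×4 by 4×17 → 29×17, cost 29·4·17 = 1972; cumulative 3828
(((T₂T₃)T₄)T₅): 29×17 by 17×30 → 29×30, cost 29·17·30 = 14790; cumulative 18618
(T₁(((T₂T₃)T₄)T₅)): 18×29 by 29×30 → 18×30, cost 18·29·30 = 15660; cumulative 34278
Total: 34278 scalar multiplications.

34278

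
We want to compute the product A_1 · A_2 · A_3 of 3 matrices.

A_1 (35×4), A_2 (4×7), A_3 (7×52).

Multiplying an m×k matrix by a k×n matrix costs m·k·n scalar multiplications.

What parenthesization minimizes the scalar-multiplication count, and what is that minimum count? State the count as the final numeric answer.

(A_1 · (A_2 · A_3)): cost 8736.
((A_1 · A_2) · A_3): cost 13720.
Optimal: (A_1 · (A_2 · A_3)) with cost 8736.

8736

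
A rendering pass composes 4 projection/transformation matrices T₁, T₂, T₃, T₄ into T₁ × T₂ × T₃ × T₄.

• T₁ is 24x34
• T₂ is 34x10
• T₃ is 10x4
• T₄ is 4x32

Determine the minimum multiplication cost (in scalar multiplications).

7696

Adjacent pairs: T₁T₂ = 24·34·10 = 8160; T₂T₃ = 34·10·4 = 1360; T₃T₄ = 10·4·32 = 1280.
Length 3: T₁..T₃: k=1: 0+1360+24·34·4=4624; k=2: 8160+0+24·10·4=9120 → min 4624 | T₂..T₄: k=2: 0+1280+34·10·32=12160; k=3: 1360+0+34·4·32=5712 → min 5712.
Length 4: T₁..T₄: k=1: 0+5712+24·34·32=31824; k=2: 8160+1280+24·10·32=17120; k=3: 4624+0+24·4·32=7696 → min 7696.
Optimal order: ((T₁ × (T₂ × T₃)) × T₄) with cost 7696.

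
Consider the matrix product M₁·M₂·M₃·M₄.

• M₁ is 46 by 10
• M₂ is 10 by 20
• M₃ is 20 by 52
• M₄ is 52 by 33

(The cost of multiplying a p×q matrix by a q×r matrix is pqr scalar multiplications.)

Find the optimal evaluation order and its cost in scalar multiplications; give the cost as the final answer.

42740

Adjacent pairs: M₁M₂ = 46·10·20 = 9200; M₂M₃ = 10·20·52 = 10400; M₃M₄ = 20·52·33 = 34320.
Length 3: M₁..M₃: k=1: 0+10400+46·10·52=34320; k=2: 9200+0+46·20·52=57040 → min 34320 | M₂..M₄: k=2: 0+34320+10·20·33=40920; k=3: 10400+0+10·52·33=27560 → min 27560.
Length 4: M₁..M₄: k=1: 0+27560+46·10·33=42740; k=2: 9200+34320+46·20·33=73880; k=3: 34320+0+46·52·33=113256 → min 42740.
Optimal parenthesization: (M₁·((M₂·M₃)·M₄)) with cost 42740.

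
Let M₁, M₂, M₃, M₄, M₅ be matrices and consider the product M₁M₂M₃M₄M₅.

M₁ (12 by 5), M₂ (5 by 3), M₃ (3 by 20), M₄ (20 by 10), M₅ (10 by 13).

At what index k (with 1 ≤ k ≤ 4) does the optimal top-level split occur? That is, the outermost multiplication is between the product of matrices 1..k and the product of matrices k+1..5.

2

Adjacent pairs: M₁M₂ = 12·5·3 = 180; M₂M₃ = 5·3·20 = 300; M₃M₄ = 3·20·10 = 600; M₄M₅ = 20·10·13 = 2600.
Length 3: M₁..M₃: k=1: 0+300+12·5·20=1500; k=2: 180+0+12·3·20=900 → min 900 | M₂..M₄: k=2: 0+600+5·3·10=750; k=3: 300+0+5·20·10=1300 → min 750 | M₃..M₅: k=3: 0+2600+3·20·13=3380; k=4: 600+0+3·10·13=990 → min 990.
Length 4: M₁..M₄: k=1: 0+750+12·5·10=1350; k=2: 180+600+12·3·10=1140; k=3: 900+0+12·20·10=3300 → min 1140 | M₂..M₅: k=2: 0+990+5·3·13=1185; k=3: 300+2600+5·20·13=4200; k=4: 750+0+5·10·13=1400 → min 1185.
Top-level splits: k=1: (M₁..M₁)·(M₂..M₅) → 0+1185+12·5·13 = 1965; k=2: (M₁..M₂)·(M₃..M₅) → 180+990+12·3·13 = 1638; k=3: (M₁..M₃)·(M₄..M₅) → 900+2600+12·20·13 = 6620; k=4: (M₁..M₄)·(M₅..M₅) → 1140+0+12·10·13 = 2700.
Best split is after M₂, i.e. k = 2.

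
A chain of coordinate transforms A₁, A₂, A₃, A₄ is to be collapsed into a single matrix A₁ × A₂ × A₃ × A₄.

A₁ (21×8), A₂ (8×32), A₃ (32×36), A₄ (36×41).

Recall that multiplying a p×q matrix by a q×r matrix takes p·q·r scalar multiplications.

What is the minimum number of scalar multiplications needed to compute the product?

Adjacent pairs: A₁A₂ = 21·8·32 = 5376; A₂A₃ = 8·32·36 = 9216; A₃A₄ = 32·36·41 = 47232.
Length 3: A₁..A₃: k=1: 0+9216+21·8·36=15264; k=2: 5376+0+21·32·36=29568 → min 15264 | A₂..A₄: k=2: 0+47232+8·32·41=57728; k=3: 9216+0+8·36·41=21024 → min 21024.
Length 4: A₁..A₄: k=1: 0+21024+21·8·41=27912; k=2: 5376+47232+21·32·41=80160; k=3: 15264+0+21·36·41=46260 → min 27912.
Optimal order: (A₁ × ((A₂ × A₃) × A₄)) with cost 27912.

27912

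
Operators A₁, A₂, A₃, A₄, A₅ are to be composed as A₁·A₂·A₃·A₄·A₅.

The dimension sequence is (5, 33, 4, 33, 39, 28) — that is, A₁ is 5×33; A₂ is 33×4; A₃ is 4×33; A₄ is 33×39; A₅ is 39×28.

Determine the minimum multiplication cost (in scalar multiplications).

Adjacent pairs: A₁A₂ = 5·33·4 = 660; A₂A₃ = 33·4·33 = 4356; A₃A₄ = 4·33·39 = 5148; A₄A₅ = 33·39·28 = 36036.
Length 3: A₁..A₃: k=1: 0+4356+5·33·33=9801; k=2: 660+0+5·4·33=1320 → min 1320 | A₂..A₄: k=2: 0+5148+33·4·39=10296; k=3: 4356+0+33·33·39=46827 → min 10296 | A₃..A₅: k=3: 0+36036+4·33·28=39732; k=4: 5148+0+4·39·28=9516 → min 9516.
Length 4: A₁..A₄: k=1: 0+10296+5·33·39=16731; k=2: 660+5148+5·4·39=6588; k=3: 1320+0+5·33·39=7755 → min 6588 | A₂..A₅: k=2: 0+9516+33·4·28=13212; k=3: 4356+36036+33·33·28=70884; k=4: 10296+0+33·39·28=46332 → min 13212.
Length 5: A₁..A₅: k=1: 0+13212+5·33·28=17832; k=2: 660+9516+5·4·28=10736; k=3: 1320+36036+5·33·28=41976; k=4: 6588+0+5·39·28=12048 → min 10736.
Optimal order: ((A₁·A₂)·((A₃·A₄)·A₅)) with cost 10736.

10736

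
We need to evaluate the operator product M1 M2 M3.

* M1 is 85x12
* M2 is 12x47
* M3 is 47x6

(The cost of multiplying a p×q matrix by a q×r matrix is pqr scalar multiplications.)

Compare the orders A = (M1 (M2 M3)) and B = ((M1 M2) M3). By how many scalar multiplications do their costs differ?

62406

Order A = (M1 (M2 M3)): (M2 M3): 12×47 by 47×6 → 12×6, cost 12·47·6 = 3384; (M1 (M2 M3)): 85×12 by 12×6 → 85×6, cost 85·12·6 = 6120; cumulative 9504. Total 9504.
Order B = ((M1 M2) M3): (M1 M2): 85×12 by 12×47 → 85×47, cost 85·12·47 = 47940; ((M1 M2) M3): 85×47 by 47×6 → 85×6, cost 85·47·6 = 23970; cumulative 71910. Total 71910.
Difference: |9504 − 71910| = 62406.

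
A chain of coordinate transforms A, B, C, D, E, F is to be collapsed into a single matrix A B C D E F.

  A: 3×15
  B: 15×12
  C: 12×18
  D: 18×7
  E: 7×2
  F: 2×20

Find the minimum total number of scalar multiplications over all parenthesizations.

Adjacent pairs: AB = 3·15·12 = 540; BC = 15·12·18 = 3240; CD = 12·18·7 = 1512; DE = 18·7·2 = 252; EF = 7·2·20 = 280.
Length 3: A..C: k=1: 0+3240+3·15·18=4050; k=2: 540+0+3·12·18=1188 → min 1188 | B..D: k=2: 0+1512+15·12·7=2772; k=3: 3240+0+15·18·7=5130 → min 2772 | C..E: k=3: 0+252+12·18·2=684; k=4: 1512+0+12·7·2=1680 → min 684 | D..F: k=4: 0+280+18·7·20=2800; k=5: 252+0+18·2·20=972 → min 972.
Length 4: A..D: k=1: 0+2772+3·15·7=3087; k=2: 540+1512+3·12·7=2304; k=3: 1188+0+3·18·7=1566 → min 1566 | B..E: k=2: 0+684+15·12·2=1044; k=3: 3240+252+15·18·2=4032; k=4: 2772+0+15·7·2=2982 → min 1044 | C..F: k=3: 0+972+12·18·20=5292; k=4: 1512+280+12·7·20=3472; k=5: 684+0+12·2·20=1164 → min 1164.
Length 5: A..E: k=1: 0+1044+3·15·2=1134; k=2: 540+684+3·12·2=1296; k=3: 1188+252+3·18·2=1548; k=4: 1566+0+3·7·2=1608 → min 1134 | B..F: k=2: 0+1164+15·12·20=4764; k=3: 3240+972+15·18·20=9612; k=4: 2772+280+15·7·20=5152; k=5: 1044+0+15·2·20=1644 → min 1644.
Length 6: A..F: k=1: 0+1644+3·15·20=2544; k=2: 540+1164+3·12·20=2424; k=3: 1188+972+3·18·20=3240; k=4: 1566+280+3·7·20=2266; k=5: 1134+0+3·2·20=1254 → min 1254.
Optimal order: ((A (B (C (D E)))) F) with cost 1254.

1254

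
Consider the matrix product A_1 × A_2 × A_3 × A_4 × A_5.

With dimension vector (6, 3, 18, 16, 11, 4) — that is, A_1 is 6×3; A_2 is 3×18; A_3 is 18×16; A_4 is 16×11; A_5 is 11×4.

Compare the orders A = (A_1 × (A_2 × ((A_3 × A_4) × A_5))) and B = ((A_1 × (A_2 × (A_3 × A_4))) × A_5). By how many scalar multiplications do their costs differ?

Order A = (A_1 × (A_2 × ((A_3 × A_4) × A_5))): (A_3 × A_4): 18×16 by 16×11 → 18×11, cost 18·16·11 = 3168; ((A_3 × A_4) × A_5): 18×11 by 11×4 → 18×4, cost 18·11·4 = 792; cumulative 3960; (A_2 × ((A_3 × A_4) × A_5)): 3×18 by 18×4 → 3×4, cost 3·18·4 = 216; cumulative 4176; (A_1 × (A_2 × ((A_3 × A_4) × A_5))): 6×3 by 3×4 → 6×4, cost 6·3·4 = 72; cumulative 4248. Total 4248.
Order B = ((A_1 × (A_2 × (A_3 × A_4))) × A_5): (A_3 × A_4): 18×16 by 16×11 → 18×11, cost 18·16·11 = 3168; (A_2 × (A_3 × A_4)): 3×18 by 18×11 → 3×11, cost 3·18·11 = 594; cumulative 3762; (A_1 × (A_2 × (A_3 × A_4))): 6×3 by 3×11 → 6×11, cost 6·3·11 = 198; cumulative 3960; ((A_1 × (A_2 × (A_3 × A_4))) × A_5): 6×11 by 11×4 → 6×4, cost 6·11·4 = 264; cumulative 4224. Total 4224.
Difference: |4248 − 4224| = 24.

24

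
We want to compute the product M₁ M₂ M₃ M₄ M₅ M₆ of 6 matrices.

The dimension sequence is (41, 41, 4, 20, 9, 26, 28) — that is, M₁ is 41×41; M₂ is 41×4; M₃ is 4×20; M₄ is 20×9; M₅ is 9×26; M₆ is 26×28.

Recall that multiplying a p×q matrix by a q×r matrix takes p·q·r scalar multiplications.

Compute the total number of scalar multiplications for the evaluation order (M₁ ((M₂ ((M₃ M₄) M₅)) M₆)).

(M₃ M₄): 4×20 by 20×9 → 4×9, cost 4·20·9 = 720
((M₃ M₄) M₅): 4×9 by 9×26 → 4×26, cost 4·9·26 = 936; cumulative 1656
(M₂ ((M₃ M₄) M₅)): 41×4 by 4×26 → 41×26, cost 41·4·26 = 4264; cumulative 5920
((M₂ ((M₃ M₄) M₅)) M₆): 41×26 by 26×28 → 41×28, cost 41·26·28 = 29848; cumulative 35768
(M₁ ((M₂ ((M₃ M₄) M₅)) M₆)): 41×41 by 41×28 → 41×28, cost 41·41·28 = 47068; cumulative 82836
Total: 82836 scalar multiplications.

82836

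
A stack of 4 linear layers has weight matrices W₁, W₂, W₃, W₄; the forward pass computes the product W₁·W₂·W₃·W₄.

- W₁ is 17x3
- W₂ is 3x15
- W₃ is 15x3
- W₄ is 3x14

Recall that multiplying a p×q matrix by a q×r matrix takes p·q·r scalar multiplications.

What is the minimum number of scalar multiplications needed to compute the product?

Adjacent pairs: W₁W₂ = 17·3·15 = 765; W₂W₃ = 3·15·3 = 135; W₃W₄ = 15·3·14 = 630.
Length 3: W₁..W₃: k=1: 0+135+17·3·3=288; k=2: 765+0+17·15·3=1530 → min 288 | W₂..W₄: k=2: 0+630+3·15·14=1260; k=3: 135+0+3·3·14=261 → min 261.
Length 4: W₁..W₄: k=1: 0+261+17·3·14=975; k=2: 765+630+17·15·14=4965; k=3: 288+0+17·3·14=1002 → min 975.
Optimal order: (W₁·((W₂·W₃)·W₄)) with cost 975.

975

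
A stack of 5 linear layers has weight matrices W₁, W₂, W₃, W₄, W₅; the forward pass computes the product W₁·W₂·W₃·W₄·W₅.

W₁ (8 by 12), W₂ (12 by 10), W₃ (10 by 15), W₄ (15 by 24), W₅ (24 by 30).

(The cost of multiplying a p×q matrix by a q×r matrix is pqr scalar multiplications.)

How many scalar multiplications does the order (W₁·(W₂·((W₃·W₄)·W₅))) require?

(W₃·W₄): 10×15 by 15×24 → 10×24, cost 10·15·24 = 3600
((W₃·W₄)·W₅): 10×24 by 24×30 → 10×30, cost 10·24·30 = 7200; cumulative 10800
(W₂·((W₃·W₄)·W₅)): 12×10 by 10×30 → 12×30, cost 12·10·30 = 3600; cumulative 14400
(W₁·(W₂·((W₃·W₄)·W₅))): 8×12 by 12×30 → 8×30, cost 8·12·30 = 2880; cumulative 17280
Total: 17280 scalar multiplications.

17280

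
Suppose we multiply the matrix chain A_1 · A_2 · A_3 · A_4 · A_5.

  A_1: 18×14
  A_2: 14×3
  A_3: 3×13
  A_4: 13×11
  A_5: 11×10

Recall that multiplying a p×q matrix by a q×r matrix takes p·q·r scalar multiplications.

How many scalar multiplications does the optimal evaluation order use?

2055

Adjacent pairs: A_1A_2 = 18·14·3 = 756; A_2A_3 = 14·3·13 = 546; A_3A_4 = 3·13·11 = 429; A_4A_5 = 13·11·10 = 1430.
Length 3: A_1..A_3: k=1: 0+546+18·14·13=3822; k=2: 756+0+18·3·13=1458 → min 1458 | A_2..A_4: k=2: 0+429+14·3·11=891; k=3: 546+0+14·13·11=2548 → min 891 | A_3..A_5: k=3: 0+1430+3·13·10=1820; k=4: 429+0+3·11·10=759 → min 759.
Length 4: A_1..A_4: k=1: 0+891+18·14·11=3663; k=2: 756+429+18·3·11=1779; k=3: 1458+0+18·13·11=4032 → min 1779 | A_2..A_5: k=2: 0+759+14·3·10=1179; k=3: 546+1430+14·13·10=3796; k=4: 891+0+14·11·10=2431 → min 1179.
Length 5: A_1..A_5: k=1: 0+1179+18·14·10=3699; k=2: 756+759+18·3·10=2055; k=3: 1458+1430+18·13·10=5228; k=4: 1779+0+18·11·10=3759 → min 2055.
Optimal order: ((A_1 · A_2) · ((A_3 · A_4) · A_5)) with cost 2055.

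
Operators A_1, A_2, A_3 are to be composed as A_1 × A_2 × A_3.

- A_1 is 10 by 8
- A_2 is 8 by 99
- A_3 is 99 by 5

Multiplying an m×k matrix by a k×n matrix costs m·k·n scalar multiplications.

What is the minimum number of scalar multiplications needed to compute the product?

4360

Order (A_1 × (A_2 × A_3)): (A_2 × A_3): 8×99 by 99×5 → 8×5, cost 8·99·5 = 3960; (A_1 × (A_2 × A_3)): 10×8 by 8×5 → 10×5, cost 10·8·5 = 400; cumulative 4360. Total 4360.
Order ((A_1 × A_2) × A_3): (A_1 × A_2): 10×8 by 8×99 → 10×99, cost 10·8·99 = 7920; ((A_1 × A_2) × A_3): 10×99 by 99×5 → 10×5, cost 10·99·5 = 4950; cumulative 12870. Total 12870.
Minimum: 4360.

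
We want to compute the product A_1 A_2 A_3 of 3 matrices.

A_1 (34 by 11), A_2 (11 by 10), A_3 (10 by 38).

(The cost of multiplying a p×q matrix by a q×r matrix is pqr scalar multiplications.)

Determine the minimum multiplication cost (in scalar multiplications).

Order (A_1 (A_2 A_3)): (A_2 A_3): 11×10 by 10×38 → 11×38, cost 11·10·38 = 4180; (A_1 (A_2 A_3)): 34×11 by 11×38 → 34×38, cost 34·11·38 = 14212; cumulative 18392. Total 18392.
Order ((A_1 A_2) A_3): (A_1 A_2): 34×11 by 11×10 → 34×10, cost 34·11·10 = 3740; ((A_1 A_2) A_3): 34×10 by 10×38 → 34×38, cost 34·10·38 = 12920; cumulative 16660. Total 16660.
Minimum: 16660.

16660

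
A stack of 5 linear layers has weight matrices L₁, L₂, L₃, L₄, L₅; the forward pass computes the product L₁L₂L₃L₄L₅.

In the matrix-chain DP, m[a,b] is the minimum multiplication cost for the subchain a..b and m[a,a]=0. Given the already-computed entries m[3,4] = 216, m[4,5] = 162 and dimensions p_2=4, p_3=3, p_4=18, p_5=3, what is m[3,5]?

m[3,5] = min over k∈[3,4] of m[3,k]+m[k+1,5]+p_{2}·p_k·p_{5}.
k=3: 0 + 162 + 4·3·3 = 198; k=4: 216 + 0 + 4·18·3 = 432.
Minimum: 198 at k=3.

198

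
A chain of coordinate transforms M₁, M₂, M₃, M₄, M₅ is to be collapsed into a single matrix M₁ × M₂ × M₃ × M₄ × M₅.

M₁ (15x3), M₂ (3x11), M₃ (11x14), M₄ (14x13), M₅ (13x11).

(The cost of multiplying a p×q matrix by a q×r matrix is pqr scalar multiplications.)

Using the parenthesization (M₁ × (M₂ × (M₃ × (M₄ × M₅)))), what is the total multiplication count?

(M₄ × M₅): 14×13 by 13×11 → 14×11, cost 14·13·11 = 2002
(M₃ × (M₄ × M₅)): 11×14 by 14×11 → 11×11, cost 11·14·11 = 1694; cumulative 3696
(M₂ × (M₃ × (M₄ × M₅))): 3×11 by 11×11 → 3×11, cost 3·11·11 = 363; cumulative 4059
(M₁ × (M₂ × (M₃ × (M₄ × M₅)))): 15×3 by 3×11 → 15×11, cost 15·3·11 = 495; cumulative 4554
Total: 4554 scalar multiplications.

4554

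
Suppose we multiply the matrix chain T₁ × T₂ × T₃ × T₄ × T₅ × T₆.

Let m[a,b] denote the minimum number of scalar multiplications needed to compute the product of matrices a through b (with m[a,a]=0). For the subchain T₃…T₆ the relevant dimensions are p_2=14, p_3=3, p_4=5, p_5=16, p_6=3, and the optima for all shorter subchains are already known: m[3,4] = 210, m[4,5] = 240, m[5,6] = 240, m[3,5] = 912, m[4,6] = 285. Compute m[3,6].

411

m[3,6] = min over k∈[3,5] of m[3,k]+m[k+1,6]+p_{2}·p_k·p_{6}.
k=3: 0 + 285 + 14·3·3 = 411; k=4: 210 + 240 + 14·5·3 = 660; k=5: 912 + 0 + 14·16·3 = 1584.
Minimum: 411 at k=3.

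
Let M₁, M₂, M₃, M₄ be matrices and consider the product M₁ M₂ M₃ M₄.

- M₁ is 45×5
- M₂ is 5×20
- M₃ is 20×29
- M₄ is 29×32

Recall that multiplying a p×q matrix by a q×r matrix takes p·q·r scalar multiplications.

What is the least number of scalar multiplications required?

Adjacent pairs: M₁M₂ = 45·5·20 = 4500; M₂M₃ = 5·20·29 = 2900; M₃M₄ = 20·29·32 = 18560.
Length 3: M₁..M₃: k=1: 0+2900+45·5·29=9425; k=2: 4500+0+45·20·29=30600 → min 9425 | M₂..M₄: k=2: 0+18560+5·20·32=21760; k=3: 2900+0+5·29·32=7540 → min 7540.
Length 4: M₁..M₄: k=1: 0+7540+45·5·32=14740; k=2: 4500+18560+45·20·32=51860; k=3: 9425+0+45·29·32=51185 → min 14740.
Optimal order: (M₁ ((M₂ M₃) M₄)) with cost 14740.

14740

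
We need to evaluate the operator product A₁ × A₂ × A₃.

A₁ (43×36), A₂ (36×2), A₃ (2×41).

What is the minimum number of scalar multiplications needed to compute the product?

6622

Order (A₁ × (A₂ × A₃)): (A₂ × A₃): 36×2 by 2×41 → 36×41, cost 36·2·41 = 2952; (A₁ × (A₂ × A₃)): 43×36 by 36×41 → 43×41, cost 43·36·41 = 63468; cumulative 66420. Total 66420.
Order ((A₁ × A₂) × A₃): (A₁ × A₂): 43×36 by 36×2 → 43×2, cost 43·36·2 = 3096; ((A₁ × A₂) × A₃): 43×2 by 2×41 → 43×41, cost 43·2·41 = 3526; cumulative 6622. Total 6622.
Minimum: 6622.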